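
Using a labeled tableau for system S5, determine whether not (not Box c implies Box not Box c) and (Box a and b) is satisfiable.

1. not (not Box c implies Box not Box c) and (Box a and b), u
2. not (not Box c implies Box not Box c), u   [and-rule on 1]
3. Box a and b, u   [and-rule on 1]
4. not Box c, u   [neg-implies-rule on 2]
5. not Box not Box c, u   [neg-implies-rule on 2]
6. Box a, u   [and-rule on 3]
7. b, u   [and-rule on 3]
8. a, u   [Box-rule on 6 via uRu]
9. not c, v   [neg-Box-rule on 4: fresh world v, uRv]
10. a, v   [Box-rule on 6 via uRv]
11. Box c, w   [neg-Box-rule on 5: fresh world w, uRw]
12. a, w   [Box-rule on 6 via uRw]
13. c, u   [Box-rule on 11 via wRu]
14. c, v   [Box-rule on 11 via wRv]
Accessibility: uRu, uRv, uRw, vRu, vRv, vRw, wRu, wRv, wRw
Branch closes: c and not c both at v.
All branches of the tableau close; one closing branch shown above.

Unsatisfiable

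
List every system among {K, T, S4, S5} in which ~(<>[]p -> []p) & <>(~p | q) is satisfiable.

S5-tableau for the formula:
1. ~(<>[]p -> []p) & <>(~p | q), u
2. ~(<>[]p -> []p), u   [&-rule on 1]
3. <>(~p | q), u   [&-rule on 1]
4. <>[]p, u   [~->-rule on 2]
5. ~[]p, u   [~->-rule on 2]
6. ~p | q, v   [<>-rule on 3: fresh world v, uRv]
7. q, v   [|-rule on 6 (branches; this branch)]
8. []p, w   [<>-rule on 4: fresh world w, uRw]
9. p, u   [[]-rule on 8 via wRu]
10. p, v   [[]-rule on 8 via wRv]
11. p, w   [[]-rule on 8 via wRw]
12. ~p, x   [~[]-rule on 5: fresh world x, uRx]
13. p, x   [[]-rule on 8 via wRx]
Accessibility: uRu, uRv, uRw, uRx, vRu, vRv, vRw, vRx, wRu, wRv, wRw, wRx, xRu, xRv, xRw, xRx
Branch closes: p and ~p both at x.
Every branch closes (one shown): unsatisfiable in S5.
S4-tableau for the formula:
1. ~(<>[]p -> []p) & <>(~p | q), u
2. ~(<>[]p -> []p), u   [&-rule on 1]
3. <>(~p | q), u   [&-rule on 1]
4. <>[]p, u   [~->-rule on 2]
5. ~[]p, u   [~->-rule on 2]
6. ~p | q, v   [<>-rule on 3: fresh world v, uRv]
7. q, v   [|-rule on 6 (branches; this branch)]
8. []p, w   [<>-rule on 4: fresh world w, uRw]
9. p, w   [[]-rule on 8 via wRw]
10. ~p, x   [~[]-rule on 5: fresh world x, uRx]
Accessibility: uRu, uRv, uRw, uRx, vRv, wRw, xRx
Complete open branch: satisfiable in S4, hence also in K, T (this S4-model is also a K-model and a T-model).

K, T, S4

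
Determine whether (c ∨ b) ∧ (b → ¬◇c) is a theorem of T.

Tableau for the negation ¬((c ∨ b) ∧ (b → ¬◇c)):
1. ¬((c ∨ b) ∧ (b → ¬◇c)), 0
2. ¬(b → ¬◇c), 0
3. b, 0
4. ◇c, 0
5. c, 1
Accessibility: 0R0, 0R1, 1R1
The negation has an open branch (countermodel exists).

Invalid (countermodel exists)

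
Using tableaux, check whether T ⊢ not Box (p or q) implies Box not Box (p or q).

Tableau for the negation not (not Box (p or q) implies Box not Box (p or q)):
1. not (not Box (p or q) implies Box not Box (p or q)), u
2. not Box (p or q), u   [neg-implies-rule on 1]
3. not Box not Box (p or q), u   [neg-implies-rule on 1]
4. not (p or q), v   [neg-Box-rule on 2: fresh world v, uRv]
5. not p, v   [neg-or-rule on 4]
6. not q, v   [neg-or-rule on 4]
7. Box (p or q), w   [neg-Box-rule on 3: fresh world w, uRw]
8. p or q, w   [Box-rule on 7 via wRw]
9. q, w   [or-rule on 8 (branches; this branch)]
Accessibility: uRu, uRv, uRw, vRv, wRw
The negation has an open branch (countermodel exists).

Invalid (countermodel exists)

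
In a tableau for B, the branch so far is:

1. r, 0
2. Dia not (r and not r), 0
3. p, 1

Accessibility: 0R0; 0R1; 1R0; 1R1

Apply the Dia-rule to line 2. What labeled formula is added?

a fresh world 2 with 0R2, and not (r and not r) at 2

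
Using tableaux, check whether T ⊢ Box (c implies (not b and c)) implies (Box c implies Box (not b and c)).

Tableau for the negation not (Box (c implies (not b and c)) implies (Box c implies Box (not b and c))):
1. not (Box (c implies (not b and c)) implies (Box c implies Box (not b and c))), w0
2. Box (c implies (not b and c)), w0   [neg-implies-rule on 1]
3. not (Box c implies Box (not b and c)), w0   [neg-implies-rule on 1]
4. Box c, w0   [neg-implies-rule on 3]
5. not Box (not b and c), w0   [neg-implies-rule on 3]
6. c implies (not b and c), w0   [Box-rule on 2 via w0Rw0]
7. c, w0   [Box-rule on 4 via w0Rw0]
8. not b and c, w0   [implies-rule on 6 (branches; this branch)]
9. not b, w0   [and-rule on 8]
10. not (not b and c), w1   [neg-Box-rule on 5: fresh world w1, w0Rw1]
11. c implies (not b and c), w1   [Box-rule on 2 via w0Rw1]
12. c, w1   [Box-rule on 4 via w0Rw1]
13. b, w1   [neg-and-rule on 10 (branches; this branch)]
14. not b and c, w1   [implies-rule on 11 (branches; this branch)]
15. not b, w1   [and-rule on 14]
Accessibility: w0Rw0, w0Rw1, w1Rw1
Branch closes: b and not b both at w1.
All branches of the negation close; one closing branch shown above.

Valid in T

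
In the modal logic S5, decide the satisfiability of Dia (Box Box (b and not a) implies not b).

Satisfiable (open branch found)

1. Dia (Box Box (b and not a) implies not b), 0
2. Box Box (b and not a) implies not b, 1
3. not b, 1
Accessibility: 0R0, 0R1, 1R0, 1R1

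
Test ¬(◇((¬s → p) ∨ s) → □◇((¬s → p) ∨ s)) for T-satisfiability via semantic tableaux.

1. ¬(◇((¬s → p) ∨ s) → □◇((¬s → p) ∨ s)), w0
2. ◇((¬s → p) ∨ s), w0   [¬→-rule on 1]
3. ¬□◇((¬s → p) ∨ s), w0   [¬→-rule on 1]
4. (¬s → p) ∨ s, w1   [◇-rule on 2: fresh world w1, w0Rw1]
5. s, w1   [∨-rule on 4 (branches; this branch)]
6. ¬◇((¬s → p) ∨ s), w2   [¬□-rule on 3: fresh world w2, w0Rw2]
7. ¬((¬s → p) ∨ s), w2   [¬◇-rule on 6 via w2Rw2]
8. ¬(¬s → p), w2   [¬∨-rule on 7]
9. ¬s, w2   [¬∨-rule on 7]
10. ¬p, w2   [¬→-rule on 8]
Accessibility: w0Rw0, w0Rw1, w0Rw2, w1Rw1, w2Rw2

Satisfiable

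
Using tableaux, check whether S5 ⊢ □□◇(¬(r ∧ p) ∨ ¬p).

Tableau for the negation ¬□□◇(¬(r ∧ p) ∨ ¬p):
1. ¬□□◇(¬(r ∧ p) ∨ ¬p), 0
2. ¬□◇(¬(r ∧ p) ∨ ¬p), 1   [¬□-rule on 1: fresh world 1, 0R1]
3. ¬◇(¬(r ∧ p) ∨ ¬p), 2   [¬□-rule on 2: fresh world 2, 1R2]
4. ¬(¬(r ∧ p) ∨ ¬p), 0   [¬◇-rule on 3 via 2R0]
5. r ∧ p, 0   [¬∨-rule on 4]
6. p, 0   [¬∨-rule on 4]
7. r, 0   [∧-rule on 5]
8. ¬(¬(r ∧ p) ∨ ¬p), 1   [¬◇-rule on 3 via 2R1]
9. r ∧ p, 1   [¬∨-rule on 8]
10. p, 1   [¬∨-rule on 8]
11. r, 1   [∧-rule on 9]
12. ¬(¬(r ∧ p) ∨ ¬p), 2   [¬◇-rule on 3 via 2R2]
13. r ∧ p, 2   [¬∨-rule on 12]
14. p, 2   [¬∨-rule on 12]
15. r, 2   [∧-rule on 13]
Accessibility: 0R0, 0R1, 0R2, 1R0, 1R1, 1R2, 2R0, 2R1, 2R2
The negation has an open branch (countermodel exists).

No, not valid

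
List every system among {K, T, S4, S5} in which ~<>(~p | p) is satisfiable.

T-tableau for the formula:
1. ~<>(~p | p), 0
2. ~(~p | p), 0   [~<>-rule on 1 via 0R0]
3. p, 0   [~|-rule on 2]
4. ~p, 0   [~|-rule on 2]
Accessibility: 0R0
Branch closes: p and ~p both at 0.
Every branch closes (one shown): unsatisfiable in T, hence also in S4, S5 (every S4/S5-frame is a T-frame).
K-tableau for the formula:
1. ~<>(~p | p), 0
Complete open branch: satisfiable in K.

K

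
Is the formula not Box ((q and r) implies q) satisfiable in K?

Unsatisfiable (every branch closes)

1. not Box ((q and r) implies q), 0
2. not ((q and r) implies q), 1   [neg-Box-rule on 1: fresh world 1, 0R1]
3. q and r, 1   [neg-implies-rule on 2]
4. not q, 1   [neg-implies-rule on 2]
5. q, 1   [and-rule on 3]
6. r, 1   [and-rule on 3]
Accessibility: 0R1
Branch closes: q and not q both at 1.
(One branch shown.) All branches close.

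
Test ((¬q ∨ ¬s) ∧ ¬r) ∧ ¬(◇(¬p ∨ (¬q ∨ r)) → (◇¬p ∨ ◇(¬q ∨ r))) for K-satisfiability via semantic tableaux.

1. ((¬q ∨ ¬s) ∧ ¬r) ∧ ¬(◇(¬p ∨ (¬q ∨ r)) → (◇¬p ∨ ◇(¬q ∨ r))), u
2. (¬q ∨ ¬s) ∧ ¬r, u   [∧-rule on 1]
3. ¬(◇(¬p ∨ (¬q ∨ r)) → (◇¬p ∨ ◇(¬q ∨ r))), u   [∧-rule on 1]
4. ¬q ∨ ¬s, u   [∧-rule on 2]
5. ¬r, u   [∧-rule on 2]
6. ◇(¬p ∨ (¬q ∨ r)), u   [¬→-rule on 3]
7. ¬(◇¬p ∨ ◇(¬q ∨ r)), u   [¬→-rule on 3]
8. ¬◇¬p, u   [¬∨-rule on 7]
9. ¬◇(¬q ∨ r), u   [¬∨-rule on 7]
10. ¬s, u   [∨-rule on 4 (branches; this branch)]
11. ¬p ∨ (¬q ∨ r), v   [◇-rule on 6: fresh world v, uRv]
12. p, v   [¬◇-rule on 8 via uRv]
13. ¬(¬q ∨ r), v   [¬◇-rule on 9 via uRv]
14. q, v   [¬∨-rule on 13]
15. ¬r, v   [¬∨-rule on 13]
16. ¬q ∨ r, v   [∨-rule on 11 (branches; this branch)]
17. r, v   [∨-rule on 16 (branches; this branch)]
Accessibility: uRv
Branch closes: r and ¬r both at v.
Every branch closes; the branch above is one of them.

Unsatisfiable (every branch closes)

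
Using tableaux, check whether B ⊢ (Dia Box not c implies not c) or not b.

Tableau for the negation not ((Dia Box not c implies not c) or not b):
1. not ((Dia Box not c implies not c) or not b), 0
2. not (Dia Box not c implies not c), 0   [neg-or-rule on 1]
3. b, 0   [neg-or-rule on 1]
4. Dia Box not c, 0   [neg-implies-rule on 2]
5. c, 0   [neg-implies-rule on 2]
6. Box not c, 1   [Dia-rule on 4: fresh world 1, 0R1]
7. not c, 0   [Box-rule on 6 via 1R0]
Accessibility: 0R0, 0R1, 1R0, 1R1
Branch closes: c and not c both at 0.
All branches of the negation close; one closing branch shown above.

Valid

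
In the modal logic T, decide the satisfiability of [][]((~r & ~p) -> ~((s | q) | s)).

1. [][]((~r & ~p) -> ~((s | q) | s)), 0
2. []((~r & ~p) -> ~((s | q) | s)), 0   [[]-rule on 1 via 0R0]
3. (~r & ~p) -> ~((s | q) | s), 0   [[]-rule on 2 via 0R0]
4. ~((s | q) | s), 0   [->-rule on 3 (branches; this branch)]
5. ~(s | q), 0   [~|-rule on 4]
6. ~s, 0   [~|-rule on 4]
7. ~q, 0   [~|-rule on 5]
Accessibility: 0R0

Satisfiable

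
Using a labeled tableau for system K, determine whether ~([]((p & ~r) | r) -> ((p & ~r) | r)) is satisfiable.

1. ~([]((p & ~r) | r) -> ((p & ~r) | r)), w0
2. []((p & ~r) | r), w0   [~->-rule on 1]
3. ~((p & ~r) | r), w0   [~->-rule on 1]
4. ~(p & ~r), w0   [~|-rule on 3]
5. ~r, w0   [~|-rule on 3]
6. ~p, w0   [~&-rule on 4 (branches; this branch)]

Yes, satisfiable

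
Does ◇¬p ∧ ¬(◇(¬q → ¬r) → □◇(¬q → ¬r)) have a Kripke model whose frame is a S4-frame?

1. ◇¬p ∧ ¬(◇(¬q → ¬r) → □◇(¬q → ¬r)), u
2. ◇¬p, u
3. ¬(◇(¬q → ¬r) → □◇(¬q → ¬r)), u
4. ◇(¬q → ¬r), u
5. ¬□◇(¬q → ¬r), u
6. ¬p, v
7. ¬q → ¬r, w
8. ¬r, w
9. ¬◇(¬q → ¬r), x
10. ¬(¬q → ¬r), x
11. ¬q, x
12. r, x
Accessibility: uRu, uRv, uRw, uRx, vRv, wRw, xRx

Yes, satisfiable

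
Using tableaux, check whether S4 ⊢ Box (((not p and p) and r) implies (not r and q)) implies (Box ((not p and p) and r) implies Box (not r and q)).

Tableau for the negation not (Box (((not p and p) and r) implies (not r and q)) implies (Box ((not p and p) and r) implies Box (not r and q))):
1. not (Box (((not p and p) and r) implies (not r and q)) implies (Box ((not p and p) and r) implies Box (not r and q))), u
2. Box (((not p and p) and r) implies (not r and q)), u
3. not (Box ((not p and p) and r) implies Box (not r and q)), u
4. Box ((not p and p) and r), u
5. not Box (not r and q), u
6. ((not p and p) and r) implies (not r and q), u
7. (not p and p) and r, u
8. not p and p, u
9. r, u
10. not p, u
11. p, u
Accessibility: uRu
Branch closes: p and not p both at u.
Every branch of the negation's tableau closes; the branch above is one of them.

Valid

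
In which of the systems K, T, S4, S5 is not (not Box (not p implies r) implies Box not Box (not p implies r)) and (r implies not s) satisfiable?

S4-tableau for the formula:
1. not (not Box (not p implies r) implies Box not Box (not p implies r)) and (r implies not s), u
2. not (not Box (not p implies r) implies Box not Box (not p implies r)), u   [and-rule on 1]
3. r implies not s, u   [and-rule on 1]
4. not Box (not p implies r), u   [neg-implies-rule on 2]
5. not Box not Box (not p implies r), u   [neg-implies-rule on 2]
6. not s, u   [implies-rule on 3 (branches; this branch)]
7. not (not p implies r), v   [neg-Box-rule on 4: fresh world v, uRv]
8. not p, v   [neg-implies-rule on 7]
9. not r, v   [neg-implies-rule on 7]
10. Box (not p implies r), w   [neg-Box-rule on 5: fresh world w, uRw]
11. not p implies r, w   [Box-rule on 10 via wRw]
12. r, w   [implies-rule on 11 (branches; this branch)]
Accessibility: uRu, uRv, uRw, vRv, wRw
Complete open branch: satisfiable in S4, hence also in K, T (this S4-model is also a K-model and a T-model).
S5-tableau for the formula:
1. not (not Box (not p implies r) implies Box not Box (not p implies r)) and (r implies not s), u
2. not (not Box (not p implies r) implies Box not Box (not p implies r)), u   [and-rule on 1]
3. r implies not s, u   [and-rule on 1]
4. not Box (not p implies r), u   [neg-implies-rule on 2]
5. not Box not Box (not p implies r), u   [neg-implies-rule on 2]
6. not s, u   [implies-rule on 3 (branches; this branch)]
7. not (not p implies r), v   [neg-Box-rule on 4: fresh world v, uRv]
8. not p, v   [neg-implies-rule on 7]
9. not r, v   [neg-implies-rule on 7]
10. Box (not p implies r), w   [neg-Box-rule on 5: fresh world w, uRw]
11. not p implies r, u   [Box-rule on 10 via wRu]
12. not p implies r, v   [Box-rule on 10 via wRv]
13. not p implies r, w   [Box-rule on 10 via wRw]
14. r, u   [implies-rule on 11 (branches; this branch)]
15. r, v   [implies-rule on 12 (branches; this branch)]
Accessibility: uRu, uRv, uRw, vRu, vRv, vRw, wRu, wRv, wRw
Branch closes: r and not r both at v.
Every branch closes (one shown): unsatisfiable in S5.

K, T, S4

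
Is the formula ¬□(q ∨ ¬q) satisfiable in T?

No, unsatisfiable

1. ¬□(q ∨ ¬q), 0
2. ¬(q ∨ ¬q), 1   [¬□-rule on 1: fresh world 1, 0R1]
3. ¬q, 1   [¬∨-rule on 2]
4. q, 1   [¬∨-rule on 2]
Accessibility: 0R0, 0R1, 1R1
Branch closes: q and ¬q both at 1.
Every branch closes; the branch above is one of them.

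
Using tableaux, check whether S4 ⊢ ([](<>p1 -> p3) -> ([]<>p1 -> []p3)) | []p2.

Valid in S4

Tableau for the negation ~(([](<>p1 -> p3) -> ([]<>p1 -> []p3)) | []p2):
1. ~(([](<>p1 -> p3) -> ([]<>p1 -> []p3)) | []p2), 0
2. ~([](<>p1 -> p3) -> ([]<>p1 -> []p3)), 0
3. ~[]p2, 0
4. [](<>p1 -> p3), 0
5. ~([]<>p1 -> []p3), 0
6. []<>p1, 0
7. ~[]p3, 0
8. <>p1 -> p3, 0
9. <>p1, 0
10. p3, 0
11. ~p2, 1
12. <>p1 -> p3, 1
13. <>p1, 1
14. p3, 1
15. ~p3, 2
16. <>p1 -> p3, 2
17. <>p1, 2
18. ~<>p1, 2
19. ~p1, 2
20. p1, 3
21. <>p1 -> p3, 3
22. <>p1, 3
23. p3, 3
24. p1, 4
25. <>p1 -> p3, 4
26. <>p1, 4
27. p3, 4
28. p1, 5
29. <>p1 -> p3, 5
30. <>p1, 5
31. ~p1, 5
Accessibility: 0R0, 0R1, 0R2, 0R3, 0R4, 0R5, 1R1, 1R4, 2R2, 2R5, 3R3, 4R4, 5R5
Branch closes: p1 and ~p1 both at 5.
Every branch of the negation's tableau closes; the branch above is one of them.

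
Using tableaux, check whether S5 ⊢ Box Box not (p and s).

Tableau for the negation not Box Box not (p and s):
1. not Box Box not (p and s), u
2. not Box not (p and s), v
3. p and s, w
4. p, w
5. s, w
Accessibility: uRu, uRv, uRw, vRu, vRv, vRw, wRu, wRv, wRw
The negation has an open branch (countermodel exists).

Invalid (countermodel exists)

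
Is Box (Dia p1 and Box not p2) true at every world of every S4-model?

Not valid

Tableau for the negation not Box (Dia p1 and Box not p2):
1. not Box (Dia p1 and Box not p2), u
2. not (Dia p1 and Box not p2), v
3. not Box not p2, v
4. p2, w
Accessibility: uRu, uRv, uRw, vRv, vRw, wRw
The negation has an open branch (countermodel exists).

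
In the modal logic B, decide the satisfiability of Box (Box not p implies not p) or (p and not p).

Satisfiable

1. Box (Box not p implies not p) or (p and not p), w0
2. Box (Box not p implies not p), w0   [or-rule on 1 (branches; this branch)]
3. Box not p implies not p, w0   [Box-rule on 2 via w0Rw0]
4. not p, w0   [implies-rule on 3 (branches; this branch)]
Accessibility: w0Rw0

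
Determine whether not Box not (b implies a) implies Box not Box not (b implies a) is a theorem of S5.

Valid

Tableau for the negation not (not Box not (b implies a) implies Box not Box not (b implies a)):
1. not (not Box not (b implies a) implies Box not Box not (b implies a)), 0
2. not Box not (b implies a), 0
3. not Box not Box not (b implies a), 0
4. b implies a, 1
5. a, 1
6. Box not (b implies a), 2
7. not (b implies a), 0
8. b, 0
9. not a, 0
10. not (b implies a), 1
11. b, 1
12. not a, 1
Accessibility: 0R0, 0R1, 0R2, 1R0, 1R1, 1R2, 2R0, 2R1, 2R2
Branch closes: a and not a both at 1.
Every branch of the negation's tableau closes; the branch above is one of them.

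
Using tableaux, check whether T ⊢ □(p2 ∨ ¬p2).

Valid in T

Tableau for the negation ¬□(p2 ∨ ¬p2):
1. ¬□(p2 ∨ ¬p2), 0
2. ¬(p2 ∨ ¬p2), 1
3. ¬p2, 1
4. p2, 1
Accessibility: 0R0, 0R1, 1R1
Branch closes: p2 and ¬p2 both at 1.
Every branch of the negation's tableau closes; the branch above is one of them.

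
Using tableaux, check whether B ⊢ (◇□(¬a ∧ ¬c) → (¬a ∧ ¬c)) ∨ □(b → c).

Valid in B

Tableau for the negation ¬((◇□(¬a ∧ ¬c) → (¬a ∧ ¬c)) ∨ □(b → c)):
1. ¬((◇□(¬a ∧ ¬c) → (¬a ∧ ¬c)) ∨ □(b → c)), u
2. ¬(◇□(¬a ∧ ¬c) → (¬a ∧ ¬c)), u
3. ¬□(b → c), u
4. ◇□(¬a ∧ ¬c), u
5. ¬(¬a ∧ ¬c), u
6. c, u
7. ¬(b → c), v
8. b, v
9. ¬c, v
10. □(¬a ∧ ¬c), w
11. ¬a ∧ ¬c, u
12. ¬a, u
13. ¬c, u
Accessibility: uRu, uRv, uRw, vRu, vRv, wRu, wRw
Branch closes: c and ¬c both at u.
All branches of the negation close; one closing branch shown above.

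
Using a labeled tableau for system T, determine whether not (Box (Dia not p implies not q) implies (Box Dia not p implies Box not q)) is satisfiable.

Unsatisfiable (every branch closes)

1. not (Box (Dia not p implies not q) implies (Box Dia not p implies Box not q)), u
2. Box (Dia not p implies not q), u   [neg-implies-rule on 1]
3. not (Box Dia not p implies Box not q), u   [neg-implies-rule on 1]
4. Box Dia not p, u   [neg-implies-rule on 3]
5. not Box not q, u   [neg-implies-rule on 3]
6. Dia not p implies not q, u   [Box-rule on 2 via uRu]
7. Dia not p, u   [Box-rule on 4 via uRu]
8. not q, u   [implies-rule on 6 (branches; this branch)]
9. q, v   [neg-Box-rule on 5: fresh world v, uRv]
10. Dia not p implies not q, v   [Box-rule on 2 via uRv]
11. Dia not p, v   [Box-rule on 4 via uRv]
12. not Dia not p, v   [implies-rule on 10 (branches; this branch)]
13. p, v   [neg-Dia-rule on 12 via vRv]
14. not p, w   [Dia-rule on 7: fresh world w, uRw]
15. Dia not p implies not q, w   [Box-rule on 2 via uRw]
16. Dia not p, w   [Box-rule on 4 via uRw]
17. not q, w   [implies-rule on 15 (branches; this branch)]
18. not p, x   [Dia-rule on 11: fresh world x, vRx]
19. p, x   [neg-Dia-rule on 12 via vRx]
Accessibility: uRu, uRv, uRw, vRv, vRx, wRw, xRx
Branch closes: p and not p both at x.
Every branch closes; the branch above is one of them.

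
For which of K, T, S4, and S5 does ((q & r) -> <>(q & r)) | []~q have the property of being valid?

T-tableau for the negation ~(((q & r) -> <>(q & r)) | []~q):
1. ~(((q & r) -> <>(q & r)) | []~q), w0
2. ~((q & r) -> <>(q & r)), w0
3. ~[]~q, w0
4. q & r, w0
5. ~<>(q & r), w0
6. q, w0
7. r, w0
8. ~(q & r), w0
9. ~r, w0
Accessibility: w0Rw0
Branch closes: r and ~r both at w0.
Every branch closes (one shown): valid in T, hence also in S4, S5 (every theorem of T is a theorem of S4 and S5).
K-tableau for the negation ~(((q & r) -> <>(q & r)) | []~q):
1. ~(((q & r) -> <>(q & r)) | []~q), w0
2. ~((q & r) -> <>(q & r)), w0
3. ~[]~q, w0
4. q & r, w0
5. ~<>(q & r), w0
6. q, w0
7. r, w0
8. q, w1
9. ~(q & r), w1
10. ~r, w1
Accessibility: w0Rw1
Complete open branch: countermodel on a K-frame, so not valid in K.

T, S4, S5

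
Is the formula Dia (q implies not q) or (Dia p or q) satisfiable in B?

1. Dia (q implies not q) or (Dia p or q), w0
2. Dia p or q, w0
3. q, w0
Accessibility: w0Rw0

Satisfiable (open branch found)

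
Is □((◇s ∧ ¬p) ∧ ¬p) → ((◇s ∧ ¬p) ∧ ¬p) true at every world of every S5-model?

Tableau for the negation ¬(□((◇s ∧ ¬p) ∧ ¬p) → ((◇s ∧ ¬p) ∧ ¬p)):
1. ¬(□((◇s ∧ ¬p) ∧ ¬p) → ((◇s ∧ ¬p) ∧ ¬p)), w0
2. □((◇s ∧ ¬p) ∧ ¬p), w0
3. ¬((◇s ∧ ¬p) ∧ ¬p), w0
4. (◇s ∧ ¬p) ∧ ¬p, w0
5. ◇s ∧ ¬p, w0
6. ¬p, w0
7. ◇s, w0
8. ¬(◇s ∧ ¬p), w0
9. ¬◇s, w0
10. ¬s, w0
11. s, w1
12. (◇s ∧ ¬p) ∧ ¬p, w1
13. ◇s ∧ ¬p, w1
14. ¬p, w1
15. ◇s, w1
16. ¬s, w1
Accessibility: w0Rw0, w0Rw1, w1Rw0, w1Rw1
Branch closes: s and ¬s both at w1.
All branches of the negation close; one closing branch shown above.

Valid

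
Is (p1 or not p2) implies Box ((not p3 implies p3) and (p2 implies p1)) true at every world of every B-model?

No, not valid

Tableau for the negation not ((p1 or not p2) implies Box ((not p3 implies p3) and (p2 implies p1))):
1. not ((p1 or not p2) implies Box ((not p3 implies p3) and (p2 implies p1))), w0
2. p1 or not p2, w0   [neg-implies-rule on 1]
3. not Box ((not p3 implies p3) and (p2 implies p1)), w0   [neg-implies-rule on 1]
4. not p2, w0   [or-rule on 2 (branches; this branch)]
5. not ((not p3 implies p3) and (p2 implies p1)), w1   [neg-Box-rule on 3: fresh world w1, w0Rw1]
6. not (p2 implies p1), w1   [neg-and-rule on 5 (branches; this branch)]
7. p2, w1   [neg-implies-rule on 6]
8. not p1, w1   [neg-implies-rule on 6]
Accessibility: w0Rw0, w0Rw1, w1Rw0, w1Rw1
The negation has an open branch (countermodel exists).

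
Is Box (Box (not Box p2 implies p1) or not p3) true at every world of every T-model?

Not valid

Tableau for the negation not Box (Box (not Box p2 implies p1) or not p3):
1. not Box (Box (not Box p2 implies p1) or not p3), 0
2. not (Box (not Box p2 implies p1) or not p3), 1
3. not Box (not Box p2 implies p1), 1
4. p3, 1
5. not (not Box p2 implies p1), 2
6. not Box p2, 2
7. not p1, 2
8. not p2, 3
Accessibility: 0R0, 0R1, 1R1, 1R2, 2R2, 2R3, 3R3
The negation has an open branch (countermodel exists).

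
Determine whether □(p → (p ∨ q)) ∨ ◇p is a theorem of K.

Tableau for the negation ¬(□(p → (p ∨ q)) ∨ ◇p):
1. ¬(□(p → (p ∨ q)) ∨ ◇p), w0
2. ¬□(p → (p ∨ q)), w0   [¬∨-rule on 1]
3. ¬◇p, w0   [¬∨-rule on 1]
4. ¬(p → (p ∨ q)), w1   [¬□-rule on 2: fresh world w1, w0Rw1]
5. p, w1   [¬→-rule on 4]
6. ¬(p ∨ q), w1   [¬→-rule on 4]
7. ¬p, w1   [¬∨-rule on 6]
8. ¬q, w1   [¬∨-rule on 6]
Accessibility: w0Rw1
Branch closes: p and ¬p both at w1.
Every branch of the negation's tableau closes; the branch above is one of them.

Valid in K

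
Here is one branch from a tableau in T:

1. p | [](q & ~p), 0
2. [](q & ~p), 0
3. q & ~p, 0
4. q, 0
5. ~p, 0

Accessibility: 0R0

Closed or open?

There is no literal clash: for every atom and world, at most one sign appears.

No, open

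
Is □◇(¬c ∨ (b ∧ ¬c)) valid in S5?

Tableau for the negation ¬□◇(¬c ∨ (b ∧ ¬c)):
1. ¬□◇(¬c ∨ (b ∧ ¬c)), u
2. ¬◇(¬c ∨ (b ∧ ¬c)), v   [¬□-rule on 1: fresh world v, uRv]
3. ¬(¬c ∨ (b ∧ ¬c)), u   [¬◇-rule on 2 via vRu]
4. c, u   [¬∨-rule on 3]
5. ¬(b ∧ ¬c), u   [¬∨-rule on 3]
6. ¬(¬c ∨ (b ∧ ¬c)), v   [¬◇-rule on 2 via vRv]
7. c, v   [¬∨-rule on 6]
8. ¬(b ∧ ¬c), v   [¬∨-rule on 6]
Accessibility: uRu, uRv, vRu, vRv
The negation has an open branch (countermodel exists).

Invalid (countermodel exists)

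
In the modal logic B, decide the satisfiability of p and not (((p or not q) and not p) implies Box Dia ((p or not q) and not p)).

No, unsatisfiable

1. p and not (((p or not q) and not p) implies Box Dia ((p or not q) and not p)), 0
2. p, 0
3. not (((p or not q) and not p) implies Box Dia ((p or not q) and not p)), 0
4. (p or not q) and not p, 0
5. not Box Dia ((p or not q) and not p), 0
6. p or not q, 0
7. not p, 0
Accessibility: 0R0
Branch closes: p and not p both at 0.
All branches of the tableau close; one closing branch shown above.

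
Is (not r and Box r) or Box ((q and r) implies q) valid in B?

Tableau for the negation not ((not r and Box r) or Box ((q and r) implies q)):
1. not ((not r and Box r) or Box ((q and r) implies q)), 0
2. not (not r and Box r), 0
3. not Box ((q and r) implies q), 0
4. not Box r, 0
5. not ((q and r) implies q), 1
6. q and r, 1
7. not q, 1
8. q, 1
9. r, 1
Accessibility: 0R0, 0R1, 1R0, 1R1
Branch closes: q and not q both at 1.
Every branch of the negation's tableau closes; the branch above is one of them.

Yes, valid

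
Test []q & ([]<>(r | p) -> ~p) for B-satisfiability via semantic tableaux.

Satisfiable (open branch found)

1. []q & ([]<>(r | p) -> ~p), 0
2. []q, 0   [&-rule on 1]
3. []<>(r | p) -> ~p, 0   [&-rule on 1]
4. q, 0   [[]-rule on 2 via 0R0]
5. ~p, 0   [->-rule on 3 (branches; this branch)]
Accessibility: 0R0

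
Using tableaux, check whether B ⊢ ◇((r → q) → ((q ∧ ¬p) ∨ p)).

Tableau for the negation ¬◇((r → q) → ((q ∧ ¬p) ∨ p)):
1. ¬◇((r → q) → ((q ∧ ¬p) ∨ p)), w0
2. ¬((r → q) → ((q ∧ ¬p) ∨ p)), w0
3. r → q, w0
4. ¬((q ∧ ¬p) ∨ p), w0
5. ¬(q ∧ ¬p), w0
6. ¬p, w0
7. ¬r, w0
8. ¬q, w0
Accessibility: w0Rw0
The negation has an open branch (countermodel exists).

No, not valid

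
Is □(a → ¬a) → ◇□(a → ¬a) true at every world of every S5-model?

Tableau for the negation ¬(□(a → ¬a) → ◇□(a → ¬a)):
1. ¬(□(a → ¬a) → ◇□(a → ¬a)), u
2. □(a → ¬a), u
3. ¬◇□(a → ¬a), u
4. a → ¬a, u
5. ¬□(a → ¬a), u
6. ¬a, u
7. ¬(a → ¬a), v
8. a, v
9. a → ¬a, v
10. ¬□(a → ¬a), v
11. ¬a, v
Accessibility: uRu, uRv, vRu, vRv
Branch closes: a and ¬a both at v.
Every branch of the negation's tableau closes; the branch above is one of them.

Valid in S5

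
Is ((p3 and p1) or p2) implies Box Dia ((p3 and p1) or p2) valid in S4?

Tableau for the negation not (((p3 and p1) or p2) implies Box Dia ((p3 and p1) or p2)):
1. not (((p3 and p1) or p2) implies Box Dia ((p3 and p1) or p2)), 0
2. (p3 and p1) or p2, 0   [neg-implies-rule on 1]
3. not Box Dia ((p3 and p1) or p2), 0   [neg-implies-rule on 1]
4. p2, 0   [or-rule on 2 (branches; this branch)]
5. not Dia ((p3 and p1) or p2), 1   [neg-Box-rule on 3: fresh world 1, 0R1]
6. not ((p3 and p1) or p2), 1   [neg-Dia-rule on 5 via 1R1]
7. not (p3 and p1), 1   [neg-or-rule on 6]
8. not p2, 1   [neg-or-rule on 6]
9. not p1, 1   [neg-and-rule on 7 (branches; this branch)]
Accessibility: 0R0, 0R1, 1R1
The negation has an open branch (countermodel exists).

Not valid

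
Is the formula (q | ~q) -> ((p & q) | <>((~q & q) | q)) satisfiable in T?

Satisfiable

1. (q | ~q) -> ((p & q) | <>((~q & q) | q)), 0
2. (p & q) | <>((~q & q) | q), 0
3. <>((~q & q) | q), 0
4. (~q & q) | q, 1
5. q, 1
Accessibility: 0R0, 0R1, 1R1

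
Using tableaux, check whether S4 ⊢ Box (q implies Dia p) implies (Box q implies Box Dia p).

Tableau for the negation not (Box (q implies Dia p) implies (Box q implies Box Dia p)):
1. not (Box (q implies Dia p) implies (Box q implies Box Dia p)), u
2. Box (q implies Dia p), u
3. not (Box q implies Box Dia p), u
4. Box q, u
5. not Box Dia p, u
6. q implies Dia p, u
7. q, u
8. Dia p, u
9. not Dia p, v
10. q implies Dia p, v
11. q, v
12. not p, v
13. Dia p, v
14. p, w
15. q implies Dia p, w
16. q, w
17. Dia p, w
18. p, x
19. q implies Dia p, x
20. q, x
21. not p, x
Accessibility: uRu, uRv, uRw, uRx, vRv, vRx, wRw, xRx
Branch closes: p and not p both at x.
All branches of the negation close; one closing branch shown above.

Valid in S4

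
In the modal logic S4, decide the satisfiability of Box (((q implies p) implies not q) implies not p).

1. Box (((q implies p) implies not q) implies not p), u
2. ((q implies p) implies not q) implies not p, u
3. not p, u
Accessibility: uRu

Satisfiable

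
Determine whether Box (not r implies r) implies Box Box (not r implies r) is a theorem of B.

Not valid

Tableau for the negation not (Box (not r implies r) implies Box Box (not r implies r)):
1. not (Box (not r implies r) implies Box Box (not r implies r)), u
2. Box (not r implies r), u   [neg-implies-rule on 1]
3. not Box Box (not r implies r), u   [neg-implies-rule on 1]
4. not r implies r, u   [Box-rule on 2 via uRu]
5. r, u   [implies-rule on 4 (branches; this branch)]
6. not Box (not r implies r), v   [neg-Box-rule on 3: fresh world v, uRv]
7. not r implies r, v   [Box-rule on 2 via uRv]
8. r, v   [implies-rule on 7 (branches; this branch)]
9. not (not r implies r), w   [neg-Box-rule on 6: fresh world w, vRw]
10. not r, w   [neg-implies-rule on 9]
Accessibility: uRu, uRv, vRu, vRv, vRw, wRv, wRw
The negation has an open branch (countermodel exists).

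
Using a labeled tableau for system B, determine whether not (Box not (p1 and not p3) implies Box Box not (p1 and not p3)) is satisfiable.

1. not (Box not (p1 and not p3) implies Box Box not (p1 and not p3)), 0
2. Box not (p1 and not p3), 0
3. not Box Box not (p1 and not p3), 0
4. not (p1 and not p3), 0
5. p3, 0
6. not Box not (p1 and not p3), 1
7. not (p1 and not p3), 1
8. p3, 1
9. p1 and not p3, 2
10. p1, 2
11. not p3, 2
Accessibility: 0R0, 0R1, 1R0, 1R1, 1R2, 2R1, 2R2

Satisfiable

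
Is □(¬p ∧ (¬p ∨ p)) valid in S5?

Tableau for the negation ¬□(¬p ∧ (¬p ∨ p)):
1. ¬□(¬p ∧ (¬p ∨ p)), u
2. ¬(¬p ∧ (¬p ∨ p)), v
3. p, v
Accessibility: uRu, uRv, vRu, vRv
The negation has an open branch (countermodel exists).

No, not valid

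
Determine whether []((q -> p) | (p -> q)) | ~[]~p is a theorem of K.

Yes, valid

Tableau for the negation ~([]((q -> p) | (p -> q)) | ~[]~p):
1. ~([]((q -> p) | (p -> q)) | ~[]~p), u
2. ~[]((q -> p) | (p -> q)), u   [~|-rule on 1]
3. []~p, u   [~|-rule on 1]
4. ~((q -> p) | (p -> q)), v   [~[]-rule on 2: fresh world v, uRv]
5. ~(q -> p), v   [~|-rule on 4]
6. ~(p -> q), v   [~|-rule on 4]
7. q, v   [~->-rule on 5]
8. ~p, v   [~->-rule on 5]
9. p, v   [~->-rule on 6]
10. ~q, v   [~->-rule on 6]
Accessibility: uRv
Branch closes: p and ~p both at v.
All branches of the negation close; one closing branch shown above.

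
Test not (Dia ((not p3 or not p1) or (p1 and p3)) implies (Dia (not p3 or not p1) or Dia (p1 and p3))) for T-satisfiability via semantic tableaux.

Unsatisfiable

1. not (Dia ((not p3 or not p1) or (p1 and p3)) implies (Dia (not p3 or not p1) or Dia (p1 and p3))), u
2. Dia ((not p3 or not p1) or (p1 and p3)), u
3. not (Dia (not p3 or not p1) or Dia (p1 and p3)), u
4. not Dia (not p3 or not p1), u
5. not Dia (p1 and p3), u
6. not (not p3 or not p1), u
7. p3, u
8. p1, u
9. not (p1 and p3), u
10. not p3, u
Accessibility: uRu
Branch closes: p3 and not p3 both at u.
All branches of the tableau close; one closing branch shown above.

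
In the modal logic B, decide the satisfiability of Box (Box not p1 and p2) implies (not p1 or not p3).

1. Box (Box not p1 and p2) implies (not p1 or not p3), 0
2. not p1 or not p3, 0   [implies-rule on 1 (branches; this branch)]
3. not p3, 0   [or-rule on 2 (branches; this branch)]
Accessibility: 0R0

Satisfiable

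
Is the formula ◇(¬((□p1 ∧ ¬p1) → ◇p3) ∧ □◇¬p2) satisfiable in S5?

1. ◇(¬((□p1 ∧ ¬p1) → ◇p3) ∧ □◇¬p2), 0
2. ¬((□p1 ∧ ¬p1) → ◇p3) ∧ □◇¬p2, 1   [◇-rule on 1: fresh world 1, 0R1]
3. ¬((□p1 ∧ ¬p1) → ◇p3), 1   [∧-rule on 2]
4. □◇¬p2, 1   [∧-rule on 2]
5. □p1 ∧ ¬p1, 1   [¬→-rule on 3]
6. ¬◇p3, 1   [¬→-rule on 3]
7. □p1, 1   [∧-rule on 5]
8. ¬p1, 1   [∧-rule on 5]
9. ◇¬p2, 0   [□-rule on 4 via 1R0]
10. ◇¬p2, 1   [□-rule on 4 via 1R1]
11. ¬p3, 0   [¬◇-rule on 6 via 1R0]
12. ¬p3, 1   [¬◇-rule on 6 via 1R1]
13. p1, 0   [□-rule on 7 via 1R0]
14. p1, 1   [□-rule on 7 via 1R1]
Accessibility: 0R0, 0R1, 1R0, 1R1
Branch closes: p1 and ¬p1 both at 1.
All branches of the tableau close; one closing branch shown above.

Unsatisfiable (every branch closes)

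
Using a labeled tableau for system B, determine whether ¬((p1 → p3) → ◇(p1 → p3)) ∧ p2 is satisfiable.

No, unsatisfiable

1. ¬((p1 → p3) → ◇(p1 → p3)) ∧ p2, w0
2. ¬((p1 → p3) → ◇(p1 → p3)), w0
3. p2, w0
4. p1 → p3, w0
5. ¬◇(p1 → p3), w0
6. ¬(p1 → p3), w0
7. p1, w0
8. ¬p3, w0
9. p3, w0
Accessibility: w0Rw0
Branch closes: p3 and ¬p3 both at w0.
Every branch closes; the branch above is one of them.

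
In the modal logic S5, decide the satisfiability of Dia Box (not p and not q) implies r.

1. Dia Box (not p and not q) implies r, 0
2. r, 0
Accessibility: 0R0

Satisfiable (open branch found)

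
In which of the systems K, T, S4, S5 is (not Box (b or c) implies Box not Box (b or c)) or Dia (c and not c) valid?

S5-tableau for the negation not ((not Box (b or c) implies Box not Box (b or c)) or Dia (c and not c)):
1. not ((not Box (b or c) implies Box not Box (b or c)) or Dia (c and not c)), 0
2. not (not Box (b or c) implies Box not Box (b or c)), 0
3. not Dia (c and not c), 0
4. not Box (b or c), 0
5. not Box not Box (b or c), 0
6. not (c and not c), 0
7. c, 0
8. not (b or c), 1
9. not b, 1
10. not c, 1
11. not (c and not c), 1
12. Box (b or c), 2
13. not (c and not c), 2
14. b or c, 0
15. b or c, 1
16. b or c, 2
17. c, 2
18. c, 1
Accessibility: 0R0, 0R1, 0R2, 1R0, 1R1, 1R2, 2R0, 2R1, 2R2
Branch closes: c and not c both at 1.
Every branch closes (one shown): valid in S5.
S4-tableau for the negation not ((not Box (b or c) implies Box not Box (b or c)) or Dia (c and not c)):
1. not ((not Box (b or c) implies Box not Box (b or c)) or Dia (c and not c)), 0
2. not (not Box (b or c) implies Box not Box (b or c)), 0
3. not Dia (c and not c), 0
4. not Box (b or c), 0
5. not Box not Box (b or c), 0
6. not (c and not c), 0
7. c, 0
8. not (b or c), 1
9. not b, 1
10. not c, 1
11. not (c and not c), 1
12. Box (b or c), 2
13. not (c and not c), 2
14. b or c, 2
15. c, 2
Accessibility: 0R0, 0R1, 0R2, 1R1, 2R2
Complete open branch: countermodel on an S4-frame, so not valid in S4, nor in K, T (the same frame is also a K-frame and a T-frame).

S5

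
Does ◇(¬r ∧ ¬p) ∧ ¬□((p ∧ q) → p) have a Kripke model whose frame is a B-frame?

Unsatisfiable

1. ◇(¬r ∧ ¬p) ∧ ¬□((p ∧ q) → p), w0
2. ◇(¬r ∧ ¬p), w0
3. ¬□((p ∧ q) → p), w0
4. ¬r ∧ ¬p, w1
5. ¬r, w1
6. ¬p, w1
7. ¬((p ∧ q) → p), w2
8. p ∧ q, w2
9. ¬p, w2
10. p, w2
11. q, w2
Accessibility: w0Rw0, w0Rw1, w0Rw2, w1Rw0, w1Rw1, w2Rw0, w2Rw2
Branch closes: p and ¬p both at w2.
(One branch shown.) All branches close.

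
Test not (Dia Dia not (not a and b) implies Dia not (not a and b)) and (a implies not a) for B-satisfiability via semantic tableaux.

1. not (Dia Dia not (not a and b) implies Dia not (not a and b)) and (a implies not a), u
2. not (Dia Dia not (not a and b) implies Dia not (not a and b)), u
3. a implies not a, u
4. Dia Dia not (not a and b), u
5. not Dia not (not a and b), u
6. not a and b, u
7. not a, u
8. b, u
9. Dia not (not a and b), v
10. not a and b, v
11. not a, v
12. b, v
13. not (not a and b), w
14. not b, w
Accessibility: uRu, uRv, vRu, vRv, vRw, wRv, wRw

Yes, satisfiable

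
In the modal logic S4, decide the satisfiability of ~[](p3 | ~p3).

Unsatisfiable (every branch closes)

1. ~[](p3 | ~p3), 0
2. ~(p3 | ~p3), 1
3. ~p3, 1
4. p3, 1
Accessibility: 0R0, 0R1, 1R1
Branch closes: p3 and ~p3 both at 1.
All branches of the tableau close; one closing branch shown above.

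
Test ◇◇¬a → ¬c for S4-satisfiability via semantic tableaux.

Satisfiable

1. ◇◇¬a → ¬c, u
2. ¬c, u
Accessibility: uRu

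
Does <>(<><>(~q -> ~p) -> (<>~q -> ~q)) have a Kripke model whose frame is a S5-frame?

1. <>(<><>(~q -> ~p) -> (<>~q -> ~q)), 0
2. <><>(~q -> ~p) -> (<>~q -> ~q), 1
3. <>~q -> ~q, 1
4. ~q, 1
Accessibility: 0R0, 0R1, 1R0, 1R1

Satisfiable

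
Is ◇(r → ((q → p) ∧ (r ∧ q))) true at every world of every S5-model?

No, not valid

Tableau for the negation ¬◇(r → ((q → p) ∧ (r ∧ q))):
1. ¬◇(r → ((q → p) ∧ (r ∧ q))), u
2. ¬(r → ((q → p) ∧ (r ∧ q))), u
3. r, u
4. ¬((q → p) ∧ (r ∧ q)), u
5. ¬(r ∧ q), u
6. ¬q, u
Accessibility: uRu
The negation has an open branch (countermodel exists).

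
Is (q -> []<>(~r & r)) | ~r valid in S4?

Tableau for the negation ~((q -> []<>(~r & r)) | ~r):
1. ~((q -> []<>(~r & r)) | ~r), 0
2. ~(q -> []<>(~r & r)), 0
3. r, 0
4. q, 0
5. ~[]<>(~r & r), 0
6. ~<>(~r & r), 1
7. ~(~r & r), 1
8. ~r, 1
Accessibility: 0R0, 0R1, 1R1
The negation has an open branch (countermodel exists).

Not valid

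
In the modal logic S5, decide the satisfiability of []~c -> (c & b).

Satisfiable

1. []~c -> (c & b), w0
2. c & b, w0   [->-rule on 1 (branches; this branch)]
3. c, w0   [&-rule on 2]
4. b, w0   [&-rule on 2]
Accessibility: w0Rw0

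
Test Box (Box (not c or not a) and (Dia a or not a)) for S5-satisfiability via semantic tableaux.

Satisfiable

1. Box (Box (not c or not a) and (Dia a or not a)), w0
2. Box (not c or not a) and (Dia a or not a), w0
3. Box (not c or not a), w0
4. Dia a or not a, w0
5. not c or not a, w0
6. not a, w0
Accessibility: w0Rw0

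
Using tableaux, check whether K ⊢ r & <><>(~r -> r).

Tableau for the negation ~(r & <><>(~r -> r)):
1. ~(r & <><>(~r -> r)), w0
2. ~<><>(~r -> r), w0
The negation has an open branch (countermodel exists).

Not valid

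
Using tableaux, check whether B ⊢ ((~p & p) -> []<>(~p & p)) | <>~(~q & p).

Valid

Tableau for the negation ~(((~p & p) -> []<>(~p & p)) | <>~(~q & p)):
1. ~(((~p & p) -> []<>(~p & p)) | <>~(~q & p)), u
2. ~((~p & p) -> []<>(~p & p)), u
3. ~<>~(~q & p), u
4. ~p & p, u
5. ~[]<>(~p & p), u
6. ~p, u
7. p, u
Accessibility: uRu
Branch closes: p and ~p both at u.
Every branch of the negation's tableau closes; the branch above is one of them.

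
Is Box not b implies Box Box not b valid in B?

Not valid

Tableau for the negation not (Box not b implies Box Box not b):
1. not (Box not b implies Box Box not b), 0
2. Box not b, 0
3. not Box Box not b, 0
4. not b, 0
5. not Box not b, 1
6. not b, 1
7. b, 2
Accessibility: 0R0, 0R1, 1R0, 1R1, 1R2, 2R1, 2R2
The negation has an open branch (countermodel exists).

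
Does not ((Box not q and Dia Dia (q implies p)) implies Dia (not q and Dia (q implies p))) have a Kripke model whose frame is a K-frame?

Unsatisfiable

1. not ((Box not q and Dia Dia (q implies p)) implies Dia (not q and Dia (q implies p))), 0
2. Box not q and Dia Dia (q implies p), 0   [neg-implies-rule on 1]
3. not Dia (not q and Dia (q implies p)), 0   [neg-implies-rule on 1]
4. Box not q, 0   [and-rule on 2]
5. Dia Dia (q implies p), 0   [and-rule on 2]
6. Dia (q implies p), 1   [Dia-rule on 5: fresh world 1, 0R1]
7. not (not q and Dia (q implies p)), 1   [neg-Dia-rule on 3 via 0R1]
8. not q, 1   [Box-rule on 4 via 0R1]
9. not Dia (q implies p), 1   [neg-and-rule on 7 (branches; this branch)]
10. q implies p, 2   [Dia-rule on 6: fresh world 2, 1R2]
11. not (q implies p), 2   [neg-Dia-rule on 9 via 1R2]
12. q, 2   [neg-implies-rule on 11]
13. not p, 2   [neg-implies-rule on 11]
14. p, 2   [implies-rule on 10 (branches; this branch)]
Accessibility: 0R1, 1R2
Branch closes: p and not p both at 2.
All branches of the tableau close; one closing branch shown above.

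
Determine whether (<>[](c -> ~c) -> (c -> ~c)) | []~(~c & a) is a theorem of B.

Yes, valid

Tableau for the negation ~((<>[](c -> ~c) -> (c -> ~c)) | []~(~c & a)):
1. ~((<>[](c -> ~c) -> (c -> ~c)) | []~(~c & a)), 0
2. ~(<>[](c -> ~c) -> (c -> ~c)), 0   [~|-rule on 1]
3. ~[]~(~c & a), 0   [~|-rule on 1]
4. <>[](c -> ~c), 0   [~->-rule on 2]
5. ~(c -> ~c), 0   [~->-rule on 2]
6. c, 0   [~->-rule on 5]
7. ~c & a, 1   [~[]-rule on 3: fresh world 1, 0R1]
8. ~c, 1   [&-rule on 7]
9. a, 1   [&-rule on 7]
10. [](c -> ~c), 2   [<>-rule on 4: fresh world 2, 0R2]
11. c -> ~c, 0   [[]-rule on 10 via 2R0]
12. c -> ~c, 2   [[]-rule on 10 via 2R2]
13. ~c, 0   [->-rule on 11 (branches; this branch)]
Accessibility: 0R0, 0R1, 0R2, 1R0, 1R1, 2R0, 2R2
Branch closes: c and ~c both at 0.
Every branch of the negation's tableau closes; the branch above is one of them.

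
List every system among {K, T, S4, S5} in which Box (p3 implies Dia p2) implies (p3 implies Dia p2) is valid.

T-tableau for the negation not (Box (p3 implies Dia p2) implies (p3 implies Dia p2)):
1. not (Box (p3 implies Dia p2) implies (p3 implies Dia p2)), u
2. Box (p3 implies Dia p2), u
3. not (p3 implies Dia p2), u
4. p3, u
5. not Dia p2, u
6. p3 implies Dia p2, u
7. not p2, u
8. Dia p2, u
9. p2, v
10. p3 implies Dia p2, v
11. not p2, v
Accessibility: uRu, uRv, vRv
Branch closes: p2 and not p2 both at v.
Every branch closes (one shown): valid in T, hence also in S4, S5 (every theorem of T is a theorem of S4 and S5).
K-tableau for the negation not (Box (p3 implies Dia p2) implies (p3 implies Dia p2)):
1. not (Box (p3 implies Dia p2) implies (p3 implies Dia p2)), u
2. Box (p3 implies Dia p2), u
3. not (p3 implies Dia p2), u
4. p3, u
5. not Dia p2, u
Complete open branch: countermodel on a K-frame, so not valid in K.

T, S4, S5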